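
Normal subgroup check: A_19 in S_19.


H = A_19 in S_19
A_19 has index 2 in S_19, and every subgroup of index 2 is normal

Yes, normal subgroup


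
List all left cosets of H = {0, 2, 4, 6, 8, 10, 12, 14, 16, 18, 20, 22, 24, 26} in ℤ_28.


H = {0, 2, 4, 6, 8, 10, 12, 14, 16, 18, 20, 22, 24, 26}, |H| = 14
Number of cosets = |G|/|H| = 28/14 = 2
0 + H = {0, 2, 4, 6, 8, 10, 12, 14, 16, 18, 20, 22, 24, 26}
1 + H = {1, 3, 5, 7, 9, 11, 13, 15, 17, 19, 21, 23, 25, 27}

Cosets: 0+H={0,2,4,6,8,10,12,14,16,18,20,22,24,26}; 1+H={1,3,5,7,9,11,13,15,17,19,21,23,25,27}


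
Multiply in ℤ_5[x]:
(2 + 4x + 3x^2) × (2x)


Expand and collect like terms; reduce coefficients mod 5:
x^0: 2·0 = 0 ≡ 0 (mod 5)
x^1: 2·2 + 4·0 = 4 ≡ 4 (mod 5)
x^2: 4·2 + 3·0 = 8 ≡ 3 (mod 5)
x^3: 3·2 = 6 ≡ 1 (mod 5)
Result: 4x + 3x^2 + x^3

f · g = 4x + 3x^2 + x^3


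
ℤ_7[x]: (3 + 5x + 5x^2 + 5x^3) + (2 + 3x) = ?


Add coefficients mod 7:
x^0: 3 + 2 = 5 (mod 7)
x^1: 5 + 3 = 1 (mod 7)
x^2: 5 + 0 = 5 (mod 7)
x^3: 5 + 0 = 5 (mod 7)
Result: 5 + x + 5x^2 + 5x^3

f + g = 5 + x + 5x^2 + 5x^3


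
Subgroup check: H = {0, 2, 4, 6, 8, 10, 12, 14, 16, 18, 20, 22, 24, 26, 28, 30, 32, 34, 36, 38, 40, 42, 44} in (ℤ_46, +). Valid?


Subgroup test for H = {0, 2, 4, 6, 8, 10, 12, 14, 16, 18, 20, 22, 24, 26, 28, 30, 32, 34, 36, 38, 40, 42, 44} in (ℤ_46, +):
(1) 0 ∈ H? Yes
(2) Closure: for all a,b ∈ H, (a+b) mod 46 ∈ H? Yes
(3) Inverses: for all a ∈ H, -a mod 46 ∈ H? Yes

Yes, H is a subgroup of ℤ_46


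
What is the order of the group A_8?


|A_n| = n!/2 (even permutations)
|A_8| = 8!/2 = 40320/2 = 20160

|A_8| = 20160


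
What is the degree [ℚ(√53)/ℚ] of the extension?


√53 has minimal polynomial x² - 53 (irreducible over ℚ since 53 is squarefree)

[ℚ(√53)/ℚ] = 2


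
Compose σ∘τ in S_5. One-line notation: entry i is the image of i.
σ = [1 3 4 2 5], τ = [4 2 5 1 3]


σ∘τ: apply τ first, then σ
1 →τ 4 →σ 2
2 →τ 2 →σ 3
3 →τ 5 →σ 5
4 →τ 1 →σ 1
5 →τ 3 →σ 4

σ∘τ = [2 3 5 1 4]


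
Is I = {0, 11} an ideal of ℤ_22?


Check ideal conditions for I = {0, 11} in ℤ_22:
(1) I is an additive subgroup? Yes
(2) For r ∈ ℤ_22 and a ∈ I: r·a ∈ I? Yes

Yes, I is an ideal of ℤ_22


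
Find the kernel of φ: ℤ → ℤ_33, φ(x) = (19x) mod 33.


Kernel = preimage of identity
ker(φ) = {x ∈ ℤ : 19x ≡ 0 (mod 33)}. gcd(19,33) = 1, so 19x ≡ 0 (mod 33) ⟺ x ≡ 0 (mod 33/1 = 33). Hence ker(φ) = 33ℤ

ker(φ) = 33ℤ


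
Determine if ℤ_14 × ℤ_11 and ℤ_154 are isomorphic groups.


Comparing ℤ_14 × ℤ_11 and ℤ_154:
gcd(14,11) = 1, so ℤ_14 × ℤ_11 ≅ ℤ_154 (CRT)

Yes, ℤ_14 × ℤ_11 ≅ ℤ_154


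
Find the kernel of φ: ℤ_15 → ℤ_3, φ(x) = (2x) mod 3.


Kernel = preimage of identity
ker(φ) = {x ∈ ℤ_15 : 2x ≡ 0 (mod 3)}. Since 3 | 15, φ is well-defined. The kernel is the cyclic subgroup ⟨3⟩ of ℤ_15 (order 5), i.e. {0, 3, 6, 9, 12}

ker(φ) = {0, 3, 6, 9, 12}


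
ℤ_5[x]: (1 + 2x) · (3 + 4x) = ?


Expand and collect like terms; reduce coefficients mod 5:
x^0: 1·3 = 3 ≡ 3 (mod 5)
x^1: 1·4 + 2·3 = 10 ≡ 0 (mod 5)
x^2: 2·4 = 8 ≡ 3 (mod 5)
Result: 3 + 3x^2

f · g = 3 + 3x^2


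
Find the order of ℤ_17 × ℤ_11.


|A × B| = |A| · |B|
|ℤ_17 × ℤ_11| = 17 × 11 = 187

|ℤ_17 × ℤ_11| = 187


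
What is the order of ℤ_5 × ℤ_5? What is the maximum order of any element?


|ℤ_5 × ℤ_5| = 5 × 5 = 25
Max element order = lcm(5,5) = 5
Cyclic? No (gcd=5)

|ℤ_5×ℤ_5| = 25, max element order = 5


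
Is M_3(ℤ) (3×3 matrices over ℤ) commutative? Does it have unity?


Matrix multiplication is non-commutative for n ≥ 2; the identity matrix I is the unity; singular matrices give zero divisors, so not an integral domain
Commutative: No
Integral domain: No
Has unity: Yes

M_3(ℤ) (3×3 matrices over ℤ): Commutative=No, Unity=Yes


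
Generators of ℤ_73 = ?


g generates ℤ_n iff gcd(g,n) = 1
Prime factors of 73: 73
Generators are g ∈ {1,...,72} not divisible by any of these primes.
Generators: {1, 2, 3, 4, 5, 6, 7, 8, 9, 10, 11, 12, 13, 14, 15, 16, 17, 18, 19, 20, 21, 22, 23, 24, 25, 26, 27, 28, 29, 30, 31, 32, 33, 34, 35, 36, 37, 38, 39, 40, 41, 42, 43, 44, 45, 46, 47, 48, 49, 50, 51, 52, 53, 54, 55, 56, 57, 58, 59, 60, 61, 62, 63, 64, 65, 66, 67, 68, 69, 70, 71, 72}
Number of generators = φ(73) = 72

Generators of ℤ_73 = {1, 2, 3, 4, 5, 6, 7, 8, 9, 10, 11, 12, 13, 14, 15, 16, 17, 18, 19, 20, 21, 22, 23, 24, 25, 26, 27, 28, 29, 30, 31, 32, 33, 34, 35, 36, 37, 38, 39, 40, 41, 42, 43, 44, 45, 46, 47, 48, 49, 50, 51, 52, 53, 54, 55, 56, 57, 58, 59, 60, 61, 62, 63, 64, 65, 66, 67, 68, 69, 70, 71, 72}


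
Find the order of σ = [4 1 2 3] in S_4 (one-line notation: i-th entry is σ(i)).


Cycle decomposition: (1 4 3 2)
Cycle lengths: 4
Order = lcm(4) = 4

ord(σ) = 4


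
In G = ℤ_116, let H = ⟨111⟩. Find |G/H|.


|⟨111⟩| = n / gcd(111, 116) = 116 / 1 = 116
H is normal (ℤ_116 is abelian).
|G/H| = |G| / |H| = 116 / 116 = 1

|G/H| = 1


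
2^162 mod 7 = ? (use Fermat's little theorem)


Fermat's little theorem: if p is prime and gcd(a,p)=1, then a^(p-1) ≡ 1 (mod p)
p = 7 is prime, gcd(2,7) = 1
Reduce exponent: 162 mod 6 = 0
So 2^162 ≡ 2^0 (mod 7)
2^0 = 1

2^162 ≡ 1 (mod 7)


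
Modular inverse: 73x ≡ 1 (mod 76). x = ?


Use the extended Euclidean algorithm to write 1 = 73·s + 76·t; then s mod 76 is the inverse.
Euclidean algorithm:
  73 = 0·76 + 73
  76 = 1·73 + 3
  73 = 24·3 + 1
  3 = 3·1 + 0
gcd(73,76) = 1
Back-substitution gives: 73·(25) + 76·(-24) = 1
So 73⁻¹ ≡ 25 ≡ 25 (mod 76)
Check: 73 × 25 = 1825 ≡ 1 (mod 76) ✓

73⁻¹ ≡ 25 (mod 76)


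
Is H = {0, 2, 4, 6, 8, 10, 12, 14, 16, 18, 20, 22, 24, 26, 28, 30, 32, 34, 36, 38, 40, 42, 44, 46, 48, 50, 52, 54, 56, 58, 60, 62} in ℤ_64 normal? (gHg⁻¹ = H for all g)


H = {0, 2, 4, 6, 8, 10, 12, 14, 16, 18, 20, 22, 24, 26, 28, 30, 32, 34, 36, 38, 40, 42, 44, 46, 48, 50, 52, 54, 56, 58, 60, 62} in ℤ_64
ℤ_64 is abelian; every subgroup of an abelian group is normal

Yes, normal subgroup


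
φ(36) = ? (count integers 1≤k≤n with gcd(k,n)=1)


Factor n: 36 = 2^2 × 3^2
φ(n) = n · ∏(1 - 1/p) over distinct primes p | n
φ(36) = 36 · (1 - 1/2) · (1 - 1/3) = 12

φ(36) = 12


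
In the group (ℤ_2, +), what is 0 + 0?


Operation: addition mod 2
0 + 0 = (a + b) mod 2 with a = 0, b = 0

0 + 0 = 0


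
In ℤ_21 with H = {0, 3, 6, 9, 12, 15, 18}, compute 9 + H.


9 + H = {9 + h (mod 21) : h ∈ H}
9+0=9, 9+3=12, 9+6=15, 9+9=18, 9+12=0, 9+15=3, 9+18=6
9 + H = {0, 3, 6, 9, 12, 15, 18} = 0 + H

9 + H = {0, 3, 6, 9, 12, 15, 18}


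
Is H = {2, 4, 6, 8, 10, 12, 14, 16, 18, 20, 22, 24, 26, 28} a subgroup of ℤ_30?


Subgroup test for H = {2, 4, 6, 8, 10, 12, 14, 16, 18, 20, 22, 24, 26, 28} in (ℤ_30, +):
(1) 0 ∈ H? No
(2) Closure: for all a,b ∈ H, (a+b) mod 30 ∈ H? No  [counterexample: 2 + 28 = 0 ∉ H]
(3) Inverses: for all a ∈ H, -a mod 30 ∈ H? Yes

No, H is not a subgroup of ℤ_30


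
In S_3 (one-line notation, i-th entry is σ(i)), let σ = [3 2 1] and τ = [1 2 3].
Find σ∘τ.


σ∘τ: apply τ first, then σ
1 →τ 1 →σ 3
2 →τ 2 →σ 2
3 →τ 3 →σ 1

σ∘τ = [3 2 1]


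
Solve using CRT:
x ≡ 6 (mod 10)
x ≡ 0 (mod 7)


m₁ = 10, m₂ = 7, gcd = 1, so CRT applies. M = m₁·m₂ = 70
Let M₁ = M/m₁ = 7, M₂ = M/m₂ = 10
Find y₁ ≡ M₁⁻¹ (mod m₁): 7⁻¹ ≡ 3 (mod 10)
Find y₂ ≡ M₂⁻¹ (mod m₂): 10⁻¹ ≡ 5 (mod 7)
x = a₁·M₁·y₁ + a₂·M₂·y₂ = 6·7·3 + 0·10·5 = 126
Reduce mod 70: x ≡ 56
Check: 56 mod 10 = 6 ✓, 56 mod 7 = 0 ✓

x ≡ 56 (mod 70)


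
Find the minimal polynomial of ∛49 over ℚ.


∛49 satisfies x³ - 49 = 0, irreducible over ℚ (no rational root; 49 is not a perfect cube)

Minimal polynomial: x³ - 49


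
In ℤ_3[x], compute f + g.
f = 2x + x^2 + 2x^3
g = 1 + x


Add coefficients mod 3:
x^0: 0 + 1 = 1 (mod 3)
x^1: 2 + 1 = 0 (mod 3)
x^2: 1 + 0 = 1 (mod 3)
x^3: 2 + 0 = 2 (mod 3)
Result: 1 + x^2 + 2x^3

f + g = 1 + x^2 + 2x^3


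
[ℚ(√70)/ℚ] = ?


√70 has minimal polynomial x² - 70 (irreducible over ℚ since 70 is squarefree)

[ℚ(√70)/ℚ] = 2


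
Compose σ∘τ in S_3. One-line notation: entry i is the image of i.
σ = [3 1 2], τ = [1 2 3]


σ∘τ: apply τ first, then σ
1 →τ 1 →σ 3
2 →τ 2 →σ 1
3 →τ 3 →σ 2

σ∘τ = [3 1 2]


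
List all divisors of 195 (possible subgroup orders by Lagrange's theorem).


Lagrange's theorem: |H| divides |G|
|G| = 195
Divisors of 195: 1, 3, 5, 13, 15, 39, 65, 195

Possible subgroup orders: {1, 3, 5, 13, 15, 39, 65, 195}


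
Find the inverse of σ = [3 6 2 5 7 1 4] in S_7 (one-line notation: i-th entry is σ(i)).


To find σ⁻¹, swap domain and range:
σ(1) = 3 → σ⁻¹(3) = 1
σ(2) = 6 → σ⁻¹(6) = 2
σ(3) = 2 → σ⁻¹(2) = 3
σ(4) = 5 → σ⁻¹(5) = 4
σ(5) = 7 → σ⁻¹(7) = 5
σ(6) = 1 → σ⁻¹(1) = 6
σ(7) = 4 → σ⁻¹(4) = 7

σ⁻¹ = [6 3 1 7 4 2 5]


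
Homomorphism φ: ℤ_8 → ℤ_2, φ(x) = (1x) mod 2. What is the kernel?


Kernel = preimage of identity
ker(φ) = {x ∈ ℤ_8 : 1x ≡ 0 (mod 2)}. Since 2 | 8, φ is well-defined. The kernel is the cyclic subgroup ⟨2⟩ of ℤ_8 (order 4), i.e. {0, 2, 4, 6}

ker(φ) = {0, 2, 4, 6}


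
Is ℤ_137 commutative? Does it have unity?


ℤ_137 is a commutative ring with unity 1; 137 is prime, so ℤ_137 is a field (hence an integral domain)
Commutative: Yes
Integral domain: Yes
Has unity: Yes

ℤ_137: Commutative=Yes, Unity=Yes


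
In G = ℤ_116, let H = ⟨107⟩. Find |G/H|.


|⟨107⟩| = n / gcd(107, 116) = 116 / 1 = 116
H is normal (ℤ_116 is abelian).
|G/H| = |G| / |H| = 116 / 116 = 1

|G/H| = 1


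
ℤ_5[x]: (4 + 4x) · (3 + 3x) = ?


Expand and collect like terms; reduce coefficients mod 5:
x^0: 4·3 = 12 ≡ 2 (mod 5)
x^1: 4·3 + 4·3 = 24 ≡ 4 (mod 5)
x^2: 4·3 = 12 ≡ 2 (mod 5)
Result: 2 + 4x + 2x^2

f · g = 2 + 4x + 2x^2


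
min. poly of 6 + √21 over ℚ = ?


Let α = 6 + √21. Then α - 6 = √21, so (α - 6)² = 21, giving α² - 12α + 15 = 0. Degree 2 and α ∉ ℚ, so this is the minimal polynomial.

Minimal polynomial: x² - 12x + 15


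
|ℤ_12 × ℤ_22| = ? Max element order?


|ℤ_12 × ℤ_22| = 12 × 22 = 264
Max element order = lcm(12,22) = 132
Cyclic? No (gcd=2)

|ℤ_12×ℤ_22| = 264, max element order = 132


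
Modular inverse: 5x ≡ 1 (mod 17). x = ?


Use the extended Euclidean algorithm to write 1 = 5·s + 17·t; then s mod 17 is the inverse.
Euclidean algorithm:
  5 = 0·17 + 5
  17 = 3·5 + 2
  5 = 2·2 + 1
  2 = 2·1 + 0
gcd(5,17) = 1
Back-substitution gives: 5·(7) + 17·(-2) = 1
So 5⁻¹ ≡ 7 ≡ 7 (mod 17)
Check: 5 × 7 = 35 ≡ 1 (mod 17) ✓

5⁻¹ ≡ 7 (mod 17)


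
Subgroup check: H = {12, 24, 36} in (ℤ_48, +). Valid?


Subgroup test for H = {12, 24, 36} in (ℤ_48, +):
(1) 0 ∈ H? No
(2) Closure: for all a,b ∈ H, (a+b) mod 48 ∈ H? No  [counterexample: 12 + 36 = 0 ∉ H]
(3) Inverses: for all a ∈ H, -a mod 48 ∈ H? Yes

No, H is not a subgroup of ℤ_48


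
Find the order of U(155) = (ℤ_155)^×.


U(n) is the group of units mod n; |U(n)| = φ(n)
|U(155)| = φ(155) = 120

|U(155) = (ℤ_155)^×| = 120


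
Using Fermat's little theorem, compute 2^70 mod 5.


Fermat's little theorem: if p is prime and gcd(a,p)=1, then a^(p-1) ≡ 1 (mod p)
p = 5 is prime, gcd(2,5) = 1
Reduce exponent: 70 mod 4 = 2
So 2^70 ≡ 2^2 (mod 5)
2^2 mod 5 = 4

2^70 ≡ 4 (mod 5)


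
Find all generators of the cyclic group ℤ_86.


g generates ℤ_n iff gcd(g,n) = 1
Prime factors of 86: 2, 43
Generators are g ∈ {1,...,85} not divisible by any of these primes.
Generators: {1, 3, 5, 7, 9, 11, 13, 15, 17, 19, 21, 23, 25, 27, 29, 31, 33, 35, 37, 39, 41, 45, 47, 49, 51, 53, 55, 57, 59, 61, 63, 65, 67, 69, 71, 73, 75, 77, 79, 81, 83, 85}
Number of generators = φ(86) = 42

Generators of ℤ_86 = {1, 3, 5, 7, 9, 11, 13, 15, 17, 19, 21, 23, 25, 27, 29, 31, 33, 35, 37, 39, 41, 45, 47, 49, 51, 53, 55, 57, 59, 61, 63, 65, 67, 69, 71, 73, 75, 77, 79, 81, 83, 85}


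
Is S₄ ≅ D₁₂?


Comparing S₄ and D₁₂:
S₄ has trivial center; D₁₂ has center {e, r⁶}

No, S₄ ≇ D₁₂


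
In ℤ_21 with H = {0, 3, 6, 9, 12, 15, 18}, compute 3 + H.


3 + H = {3 + h (mod 21) : h ∈ H}
3+0=3, 3+3=6, 3+6=9, 3+9=12, 3+12=15, 3+15=18, 3+18=0
3 + H = {0, 3, 6, 9, 12, 15, 18} = 0 + H

3 + H = {0, 3, 6, 9, 12, 15, 18}


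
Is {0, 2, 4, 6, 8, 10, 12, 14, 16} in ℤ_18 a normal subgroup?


H = {0, 2, 4, 6, 8, 10, 12, 14, 16} in ℤ_18
ℤ_18 is abelian; every subgroup of an abelian group is normal

Yes, normal subgroup


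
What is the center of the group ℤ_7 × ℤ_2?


Z(G) = {g ∈ G | gx = xg for all x ∈ G}
Direct product of abelian groups is abelian, so Z(G) = G

Z(ℤ_7 × ℤ_2) = ℤ_7 × ℤ_2


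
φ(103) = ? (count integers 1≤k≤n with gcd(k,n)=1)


Factor n: 103 = 103
φ(n) = n · ∏(1 - 1/p) over distinct primes p | n
φ(103) = 103 · (1 - 1/103) = 102

φ(103) = 102


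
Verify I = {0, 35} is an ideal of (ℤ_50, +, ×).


Check ideal conditions for I = {0, 35} in ℤ_50:
(1) I is an additive subgroup? No
(2) For r ∈ ℤ_50 and a ∈ I: r·a ∈ I? No  [counterexample: r=2, a=35, r·a mod 50 = 20 ∉ I]

No, I is not an ideal of ℤ_50


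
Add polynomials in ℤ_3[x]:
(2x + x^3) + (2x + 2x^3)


Add coefficients mod 3:
x^0: 0 + 0 = 0 (mod 3)
x^1: 2 + 2 = 1 (mod 3)
x^2: 0 + 0 = 0 (mod 3)
x^3: 1 + 2 = 0 (mod 3)
Result: x

f + g = x


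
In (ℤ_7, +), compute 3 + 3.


Operation: addition mod 7
3 + 3 = (a + b) mod 7 with a = 3, b = 3

3 + 3 = 6


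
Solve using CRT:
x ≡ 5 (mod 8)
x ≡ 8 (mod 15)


m₁ = 8, m₂ = 15, gcd = 1, so CRT applies. M = m₁·m₂ = 120
Let M₁ = M/m₁ = 15, M₂ = M/m₂ = 8
Find y₁ ≡ M₁⁻¹ (mod m₁): 15⁻¹ ≡ 7 (mod 8)
Find y₂ ≡ M₂⁻¹ (mod m₂): 8⁻¹ ≡ 2 (mod 15)
x = a₁·M₁·y₁ + a₂·M₂·y₂ = 5·15·7 + 8·8·2 = 653
Reduce mod 120: x ≡ 53
Check: 53 mod 8 = 5 ✓, 53 mod 15 = 8 ✓

x ≡ 53 (mod 120)


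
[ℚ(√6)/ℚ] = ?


√6 has minimal polynomial x² - 6 (irreducible over ℚ since 6 is squarefree)

[ℚ(√6)/ℚ] = 2


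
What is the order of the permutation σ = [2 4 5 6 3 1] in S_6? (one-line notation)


Cycle decomposition: (1 2 4 6) (3 5)
Cycle lengths: 4, 2
Order = lcm(4, 2) = 4

ord(σ) = 4


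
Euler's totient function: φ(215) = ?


Factor n: 215 = 5 × 43
φ(n) = n · ∏(1 - 1/p) over distinct primes p | n
φ(215) = 215 · (1 - 1/5) · (1 - 1/43) = 168

φ(215) = 168


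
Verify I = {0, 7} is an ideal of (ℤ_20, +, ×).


Check ideal conditions for I = {0, 7} in ℤ_20:
(1) I is an additive subgroup? No
(2) For r ∈ ℤ_20 and a ∈ I: r·a ∈ I? No  [counterexample: r=2, a=7, r·a mod 20 = 14 ∉ I]

No, I is not an ideal of ℤ_20


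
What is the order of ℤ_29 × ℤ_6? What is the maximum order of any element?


|ℤ_29 × ℤ_6| = 29 × 6 = 174
Max element order = lcm(29,6) = 174
Cyclic? Yes (gcd=1)

|ℤ_29×ℤ_6| = 174, max element order = 174


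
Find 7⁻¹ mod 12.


Use the extended Euclidean algorithm to write 1 = 7·s + 12·t; then s mod 12 is the inverse.
Euclidean algorithm:
  7 = 0·12 + 7
  12 = 1·7 + 5
  7 = 1·5 + 2
  5 = 2·2 + 1
  2 = 2·1 + 0
gcd(7,12) = 1
Back-substitution gives: 7·(-5) + 12·(3) = 1
So 7⁻¹ ≡ -5 ≡ 7 (mod 12)
Check: 7 × 7 = 49 ≡ 1 (mod 12) ✓

7⁻¹ ≡ 7 (mod 12)


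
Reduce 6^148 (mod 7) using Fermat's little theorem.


Fermat's little theorem: if p is prime and gcd(a,p)=1, then a^(p-1) ≡ 1 (mod p)
p = 7 is prime, gcd(6,7) = 1
Reduce exponent: 148 mod 6 = 4
So 6^148 ≡ 6^4 (mod 7)
6^4 mod 7 = 1

6^148 ≡ 1 (mod 7)


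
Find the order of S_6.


|S_n| = n! (number of permutations of n symbols)
|S_6| = 6! = 720

|S_6| = 720


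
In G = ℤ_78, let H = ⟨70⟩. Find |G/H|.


|⟨70⟩| = n / gcd(70, 78) = 78 / 2 = 39
H is normal (ℤ_78 is abelian).
|G/H| = |G| / |H| = 78 / 39 = 2

|G/H| = 2


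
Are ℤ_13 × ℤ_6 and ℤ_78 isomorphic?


Comparing ℤ_13 × ℤ_6 and ℤ_78:
gcd(13,6) = 1, so ℤ_13 × ℤ_6 ≅ ℤ_78 (CRT)

Yes, ℤ_13 × ℤ_6 ≅ ℤ_78


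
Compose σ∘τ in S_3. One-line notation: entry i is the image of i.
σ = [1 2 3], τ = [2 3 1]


σ∘τ: apply τ first, then σ
1 →τ 2 →σ 2
2 →τ 3 →σ 3
3 →τ 1 →σ 1

σ∘τ = [2 3 1]


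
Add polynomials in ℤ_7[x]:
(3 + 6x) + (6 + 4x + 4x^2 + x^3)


Add coefficients mod 7:
x^0: 3 + 6 = 2 (mod 7)
x^1: 6 + 4 = 3 (mod 7)
x^2: 0 + 4 = 4 (mod 7)
x^3: 0 + 1 = 1 (mod 7)
Result: 2 + 3x + 4x^2 + x^3

f + g = 2 + 3x + 4x^2 + x^3


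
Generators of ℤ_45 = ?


g generates ℤ_n iff gcd(g,n) = 1
Prime factors of 45: 3, 5
Generators are g ∈ {1,...,44} not divisible by any of these primes.
Generators: {1, 2, 4, 7, 8, 11, 13, 14, 16, 17, 19, 22, 23, 26, 28, 29, 31, 32, 34, 37, 38, 41, 43, 44}
Number of generators = φ(45) = 24

Generators of ℤ_45 = {1, 2, 4, 7, 8, 11, 13, 14, 16, 17, 19, 22, 23, 26, 28, 29, 31, 32, 34, 37, 38, 41, 43, 44}


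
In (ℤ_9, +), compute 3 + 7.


Operation: addition mod 9
3 + 7 = (a + b) mod 9 with a = 3, b = 7

3 + 7 = 1


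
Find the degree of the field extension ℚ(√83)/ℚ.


√83 has minimal polynomial x² - 83 (irreducible over ℚ since 83 is squarefree)

[ℚ(√83)/ℚ] = 2


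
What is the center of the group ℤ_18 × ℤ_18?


Z(G) = {g ∈ G | gx = xg for all x ∈ G}
Direct product of abelian groups is abelian, so Z(G) = G

Z(ℤ_18 × ℤ_18) = ℤ_18 × ℤ_18


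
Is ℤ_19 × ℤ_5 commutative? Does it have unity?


Direct product ring; commutative with unity (1,1); but (1,0)·(0,1) = (0,0) gives zero divisors, so not an integral domain
Commutative: Yes
Integral domain: No
Has unity: Yes

ℤ_19 × ℤ_5: Commutative=Yes, Unity=Yes


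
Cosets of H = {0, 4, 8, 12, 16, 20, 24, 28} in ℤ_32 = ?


H = {0, 4, 8, 12, 16, 20, 24, 28}, |H| = 8
Number of cosets = |G|/|H| = 32/8 = 4
0 + H = {0, 4, 8, 12, 16, 20, 24, 28}
1 + H = {1, 5, 9, 13, 17, 21, 25, 29}
2 + H = {2, 6, 10, 14, 18, 22, 26, 30}
3 + H = {3, 7, 11, 15, 19, 23, 27, 31}

Cosets: 0+H={0,4,8,12,16,20,24,28}; 1+H={1,5,9,13,17,21,25,29}; 2+H={2,6,10,14,18,22,26,30}; 3+H={3,7,11,15,19,23,27,31}


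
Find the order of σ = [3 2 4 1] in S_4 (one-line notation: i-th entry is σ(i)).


Cycle decomposition: (1 3 4)
Cycle lengths: 3
Order = lcm(3) = 3

ord(σ) = 3


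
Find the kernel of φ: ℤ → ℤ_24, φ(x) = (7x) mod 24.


Kernel = preimage of identity
ker(φ) = {x ∈ ℤ : 7x ≡ 0 (mod 24)}. gcd(7,24) = 1, so 7x ≡ 0 (mod 24) ⟺ x ≡ 0 (mod 24/1 = 24). Hence ker(φ) = 24ℤ

ker(φ) = 24ℤ


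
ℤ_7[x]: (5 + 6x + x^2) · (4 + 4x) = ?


Expand and collect like terms; reduce coefficients mod 7:
x^0: 5·4 = 20 ≡ 6 (mod 7)
x^1: 5·4 + 6·4 = 44 ≡ 2 (mod 7)
x^2: 6·4 + 1·4 = 28 ≡ 0 (mod 7)
x^3: 1·4 = 4 ≡ 4 (mod 7)
Result: 6 + 2x + 4x^3

f · g = 6 + 2x + 4x^3


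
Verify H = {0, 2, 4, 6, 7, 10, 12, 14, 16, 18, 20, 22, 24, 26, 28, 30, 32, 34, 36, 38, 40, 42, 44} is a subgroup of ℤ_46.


Subgroup test for H = {0, 2, 4, 6, 7, 10, 12, 14, 16, 18, 20, 22, 24, 26, 28, 30, 32, 34, 36, 38, 40, 42, 44} in (ℤ_46, +):
(1) 0 ∈ H? Yes
(2) Closure: for all a,b ∈ H, (a+b) mod 46 ∈ H? No  [counterexample: 2 + 6 = 8 ∉ H]
(3) Inverses: for all a ∈ H, -a mod 46 ∈ H? No

No, H is not a subgroup of ℤ_46


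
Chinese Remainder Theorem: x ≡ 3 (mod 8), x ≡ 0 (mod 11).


m₁ = 8, m₂ = 11, gcd = 1, so CRT applies. M = m₁·m₂ = 88
Let M₁ = M/m₁ = 11, M₂ = M/m₂ = 8
Find y₁ ≡ M₁⁻¹ (mod m₁): 11⁻¹ ≡ 3 (mod 8)
Find y₂ ≡ M₂⁻¹ (mod m₂): 8⁻¹ ≡ 7 (mod 11)
x = a₁·M₁·y₁ + a₂·M₂·y₂ = 3·11·3 + 0·8·7 = 99
Reduce mod 88: x ≡ 11
Check: 11 mod 8 = 3 ✓, 11 mod 11 = 0 ✓

x ≡ 11 (mod 88)


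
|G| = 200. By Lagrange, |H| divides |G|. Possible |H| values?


Lagrange's theorem: |H| divides |G|
|G| = 200
Divisors of 200: 1, 2, 4, 5, 8, 10, 20, 25, 40, 50, 100, 200

Possible subgroup orders: {1, 2, 4, 5, 8, 10, 20, 25, 40, 50, 100, 200}


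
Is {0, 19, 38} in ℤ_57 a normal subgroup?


H = {0, 19, 38} in ℤ_57
ℤ_57 is abelian; every subgroup of an abelian group is normal

Yes, normal subgroup


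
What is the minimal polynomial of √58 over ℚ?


√58 satisfies x² - 58 = 0, irreducible over ℚ since 58 is squarefree

Minimal polynomial: x² - 58


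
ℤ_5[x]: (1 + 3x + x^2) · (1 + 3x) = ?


Expand and collect like terms; reduce coefficients mod 5:
x^0: 1·1 = 1 ≡ 1 (mod 5)
x^1: 1·3 + 3·1 = 6 ≡ 1 (mod 5)
x^2: 3·3 + 1·1 = 10 ≡ 0 (mod 5)
x^3: 1·3 = 3 ≡ 3 (mod 5)
Result: 1 + x + 3x^3

f · g = 1 + x + 3x^3


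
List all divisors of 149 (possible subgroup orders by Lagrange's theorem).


Lagrange's theorem: |H| divides |G|
|G| = 149
Divisors of 149: 1, 149

Possible subgroup orders: {1, 149}


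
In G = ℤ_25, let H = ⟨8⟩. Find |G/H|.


|⟨8⟩| = n / gcd(8, 25) = 25 / 1 = 25
H is normal (ℤ_25 is abelian).
|G/H| = |G| / |H| = 25 / 25 = 1

|G/H| = 1


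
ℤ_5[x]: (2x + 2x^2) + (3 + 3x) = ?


Add coefficients mod 5:
x^0: 0 + 3 = 3 (mod 5)
x^1: 2 + 3 = 0 (mod 5)
x^2: 2 + 0 = 2 (mod 5)
Result: 3 + 2x^2

f + g = 3 + 2x^2


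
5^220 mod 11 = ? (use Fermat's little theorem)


Fermat's little theorem: if p is prime and gcd(a,p)=1, then a^(p-1) ≡ 1 (mod p)
p = 11 is prime, gcd(5,11) = 1
Reduce exponent: 220 mod 10 = 0
So 5^220 ≡ 5^0 (mod 11)
5^0 = 1

5^220 ≡ 1 (mod 11)


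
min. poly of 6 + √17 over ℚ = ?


Let α = 6 + √17. Then α - 6 = √17, so (α - 6)² = 17, giving α² - 12α + 19 = 0. Degree 2 and α ∉ ℚ, so this is the minimal polynomial.

Minimal polynomial: x² - 12x + 19


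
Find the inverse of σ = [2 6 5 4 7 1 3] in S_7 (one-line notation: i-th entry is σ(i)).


To find σ⁻¹, swap domain and range:
σ(1) = 2 → σ⁻¹(2) = 1
σ(2) = 6 → σ⁻¹(6) = 2
σ(3) = 5 → σ⁻¹(5) = 3
σ(4) = 4 → σ⁻¹(4) = 4
σ(5) = 7 → σ⁻¹(7) = 5
σ(6) = 1 → σ⁻¹(1) = 6
σ(7) = 3 → σ⁻¹(3) = 7

σ⁻¹ = [6 1 7 4 3 2 5]


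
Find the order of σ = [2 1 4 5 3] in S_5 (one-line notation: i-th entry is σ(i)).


Cycle decomposition: (1 2) (3 4 5)
Cycle lengths: 2, 3
Order = lcm(2, 3) = 6

ord(σ) = 6


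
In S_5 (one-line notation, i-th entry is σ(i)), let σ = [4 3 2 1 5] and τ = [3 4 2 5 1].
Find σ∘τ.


σ∘τ: apply τ first, then σ
1 →τ 3 →σ 2
2 →τ 4 →σ 1
3 →τ 2 →σ 3
4 →τ 5 →σ 5
5 →τ 1 →σ 4

σ∘τ = [2 1 3 5 4]


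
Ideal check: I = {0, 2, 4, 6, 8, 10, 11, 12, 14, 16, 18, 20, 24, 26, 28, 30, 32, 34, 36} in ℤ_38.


Check ideal conditions for I = {0, 2, 4, 6, 8, 10, 11, 12, 14, 16, 18, 20, 24, 26, 28, 30, 32, 34, 36} in ℤ_38:
(1) I is an additive subgroup? No
(2) For r ∈ ℤ_38 and a ∈ I: r·a ∈ I? No  [counterexample: r=2, a=11, r·a mod 38 = 22 ∉ I]

No, I is not an ideal of ℤ_38


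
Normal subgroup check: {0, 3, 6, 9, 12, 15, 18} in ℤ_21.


H = {0, 3, 6, 9, 12, 15, 18} in ℤ_21
ℤ_21 is abelian; every subgroup of an abelian group is normal

Yes, normal subgroup


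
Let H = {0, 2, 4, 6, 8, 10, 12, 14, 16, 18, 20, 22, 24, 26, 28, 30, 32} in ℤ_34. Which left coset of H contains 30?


30 + H = {30 + h (mod 34) : h ∈ H}
30+0=30, 30+2=32, 30+4=0, 30+6=2, 30+8=4, 30+10=6, 30+12=8, 30+14=10, 30+16=12, 30+18=14, 30+20=16, 30+22=18, 30+24=20, 30+26=22, 30+28=24, 30+30=26, 30+32=28
30 + H = {0, 2, 4, 6, 8, 10, 12, 14, 16, 18, 20, 22, 24, 26, 28, 30, 32} = 0 + H

30 + H = {0, 2, 4, 6, 8, 10, 12, 14, 16, 18, 20, 22, 24, 26, 28, 30, 32}


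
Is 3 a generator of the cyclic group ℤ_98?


g generates ℤ_n iff gcd(g, n) = 1
gcd(3, 98) = 1
Since gcd = 1, 3 is a generator.

Yes, 3 generates ℤ_98


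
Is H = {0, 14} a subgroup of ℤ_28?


Subgroup test for H = {0, 14} in (ℤ_28, +):
(1) 0 ∈ H? Yes
(2) Closure: for all a,b ∈ H, (a+b) mod 28 ∈ H? Yes
(3) Inverses: for all a ∈ H, -a mod 28 ∈ H? Yes

Yes, H is a subgroup of ℤ_28


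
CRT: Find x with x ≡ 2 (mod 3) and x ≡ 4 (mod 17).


m₁ = 3, m₂ = 17, gcd = 1, so CRT applies. M = m₁·m₂ = 51
Let M₁ = M/m₁ = 17, M₂ = M/m₂ = 3
Find y₁ ≡ M₁⁻¹ (mod m₁): 17⁻¹ ≡ 2 (mod 3)
Find y₂ ≡ M₂⁻¹ (mod m₂): 3⁻¹ ≡ 6 (mod 17)
x = a₁·M₁·y₁ + a₂·M₂·y₂ = 2·17·2 + 4·3·6 = 140
Reduce mod 51: x ≡ 38
Check: 38 mod 3 = 2 ✓, 38 mod 17 = 4 ✓

x ≡ 38 (mod 51)


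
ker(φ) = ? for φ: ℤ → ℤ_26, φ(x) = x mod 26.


Kernel = preimage of identity
ker(φ) = {x ∈ ℤ : x ≡ 0 (mod 26)} = 26ℤ = {0, ±26, ±52, ...}

ker(φ) = 26ℤ


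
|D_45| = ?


|D_n| = 2n (n rotations and n reflections)
|D_45| = 2×45 = 90

|D_45| = 90


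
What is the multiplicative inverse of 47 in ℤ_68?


Use the extended Euclidean algorithm to write 1 = 47·s + 68·t; then s mod 68 is the inverse.
Euclidean algorithm:
  47 = 0·68 + 47
  68 = 1·47 + 21
  47 = 2·21 + 5
  21 = 4·5 + 1
  5 = 5·1 + 0
gcd(47,68) = 1
Back-substitution gives: 47·(-13) + 68·(9) = 1
So 47⁻¹ ≡ -13 ≡ 55 (mod 68)
Check: 47 × 55 = 2585 ≡ 1 (mod 68) ✓

47⁻¹ ≡ 55 (mod 68)


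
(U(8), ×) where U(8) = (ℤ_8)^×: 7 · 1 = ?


Operation: multiplication mod 8
7 · 1 = (a × b) mod 8 with a = 7, b = 1

7 · 1 = 7


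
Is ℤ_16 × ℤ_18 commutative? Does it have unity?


Direct product ring; commutative with unity (1,1); but (1,0)·(0,1) = (0,0) gives zero divisors, so not an integral domain
Commutative: Yes
Integral domain: No
Has unity: Yes

ℤ_16 × ℤ_18: Commutative=Yes, Unity=Yes


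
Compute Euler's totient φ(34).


Factor n: 34 = 2 × 17
φ(n) = n · ∏(1 - 1/p) over distinct primes p | n
φ(34) = 34 · (1 - 1/2) · (1 - 1/17) = 16

φ(34) = 16


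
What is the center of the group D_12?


Z(G) = {g ∈ G | gx = xg for all x ∈ G}
For even n, Z(D_n) = {e, r^(n/2)}: the 180° rotation r^6 commutes with every reflection and rotation

Z(D_12) = {e, r^6}


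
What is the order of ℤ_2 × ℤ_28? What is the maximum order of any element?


|ℤ_2 × ℤ_28| = 2 × 28 = 56
Max element order = lcm(2,28) = 28
Cyclic? No (gcd=2)

|ℤ_2×ℤ_28| = 56, max element order = 28


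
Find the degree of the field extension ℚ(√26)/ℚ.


√26 has minimal polynomial x² - 26 (irreducible over ℚ since 26 is squarefree)

[ℚ(√26)/ℚ] = 2


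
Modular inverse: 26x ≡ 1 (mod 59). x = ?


Use the extended Euclidean algorithm to write 1 = 26·s + 59·t; then s mod 59 is the inverse.
Euclidean algorithm:
  26 = 0·59 + 26
  59 = 2·26 + 7
  26 = 3·7 + 5
  7 = 1·5 + 2
  5 = 2·2 + 1
  2 = 2·1 + 0
gcd(26,59) = 1
Back-substitution gives: 26·(25) + 59·(-11) = 1
So 26⁻¹ ≡ 25 ≡ 25 (mod 59)
Check: 26 × 25 = 650 ≡ 1 (mod 59) ✓

26⁻¹ ≡ 25 (mod 59)


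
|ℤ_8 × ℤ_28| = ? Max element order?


|ℤ_8 × ℤ_28| = 8 × 28 = 224
Max element order = lcm(8,28) = 56
Cyclic? No (gcd=4)

|ℤ_8×ℤ_28| = 224, max element order = 56


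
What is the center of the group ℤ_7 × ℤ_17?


Z(G) = {g ∈ G | gx = xg for all x ∈ G}
Direct product of abelian groups is abelian, so Z(G) = G

Z(ℤ_7 × ℤ_17) = ℤ_7 × ℤ_17


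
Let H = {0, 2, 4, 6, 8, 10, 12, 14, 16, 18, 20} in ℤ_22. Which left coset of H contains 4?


4 + H = {4 + h (mod 22) : h ∈ H}
4+0=4, 4+2=6, 4+4=8, 4+6=10, 4+8=12, 4+10=14, 4+12=16, 4+14=18, 4+16=20, 4+18=0, 4+20=2
4 + H = {0, 2, 4, 6, 8, 10, 12, 14, 16, 18, 20} = 0 + H

4 + H = {0, 2, 4, 6, 8, 10, 12, 14, 16, 18, 20}


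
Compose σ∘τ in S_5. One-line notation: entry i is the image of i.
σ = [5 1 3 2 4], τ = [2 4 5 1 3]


σ∘τ: apply τ first, then σ
1 →τ 2 →σ 1
2 →τ 4 →σ 2
3 →τ 5 →σ 4
4 →τ 1 →σ 5
5 →τ 3 →σ 3

σ∘τ = [1 2 4 5 3]


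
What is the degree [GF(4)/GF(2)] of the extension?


GF(4) = GF(2^2), so the extension degree is 2

[GF(4)/GF(2)] = 2


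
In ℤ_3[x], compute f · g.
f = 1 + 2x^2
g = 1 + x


Expand and collect like terms; reduce coefficients mod 3:
x^0: 1·1 = 1 ≡ 1 (mod 3)
x^1: 1·1 + 0·1 = 1 ≡ 1 (mod 3)
x^2: 0·1 + 2·1 = 2 ≡ 2 (mod 3)
x^3: 2·1 = 2 ≡ 2 (mod 3)
Result: 1 + x + 2x^2 + 2x^3

f · g = 1 + x + 2x^2 + 2x^3


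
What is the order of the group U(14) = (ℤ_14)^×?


U(n) is the group of units mod n; |U(n)| = φ(n)
|U(14)| = φ(14) = 6

|U(14) = (ℤ_14)^×| = 6


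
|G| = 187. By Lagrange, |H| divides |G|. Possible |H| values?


Lagrange's theorem: |H| divides |G|
|G| = 187
Divisors of 187: 1, 11, 17, 187

Possible subgroup orders: {1, 11, 17, 187}


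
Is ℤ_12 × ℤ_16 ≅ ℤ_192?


Comparing ℤ_12 × ℤ_16 and ℤ_192:
gcd(12,16) = 4 ≠ 1. Max element order in ℤ_12×ℤ_16 is lcm(12,16) = 48 < 192, so it has no element of order 192

No, ℤ_12 × ℤ_16 ≇ ℤ_192


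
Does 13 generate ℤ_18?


g generates ℤ_n iff gcd(g, n) = 1
gcd(13, 18) = 1
Since gcd = 1, 13 is a generator.

Yes, 13 generates ℤ_18


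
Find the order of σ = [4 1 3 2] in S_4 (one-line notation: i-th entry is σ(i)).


Cycle decomposition: (1 4 2)
Cycle lengths: 3
Order = lcm(3) = 3

ord(σ) = 3


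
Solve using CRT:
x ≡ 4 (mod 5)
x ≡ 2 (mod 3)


m₁ = 5, m₂ = 3, gcd = 1, so CRT applies. M = m₁·m₂ = 15
Let M₁ = M/m₁ = 3, M₂ = M/m₂ = 5
Find y₁ ≡ M₁⁻¹ (mod m₁): 3⁻¹ ≡ 2 (mod 5)
Find y₂ ≡ M₂⁻¹ (mod m₂): 5⁻¹ ≡ 2 (mod 3)
x = a₁·M₁·y₁ + a₂·M₂·y₂ = 4·3·2 + 2·5·2 = 44
Reduce mod 15: x ≡ 14
Check: 14 mod 5 = 4 ✓, 14 mod 3 = 2 ✓

x ≡ 14 (mod 15)


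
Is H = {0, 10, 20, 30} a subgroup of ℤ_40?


Subgroup test for H = {0, 10, 20, 30} in (ℤ_40, +):
(1) 0 ∈ H? Yes
(2) Closure: for all a,b ∈ H, (a+b) mod 40 ∈ H? Yes
(3) Inverses: for all a ∈ H, -a mod 40 ∈ H? Yes

Yes, H is a subgroup of ℤ_40


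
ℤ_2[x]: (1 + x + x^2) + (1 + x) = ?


Add coefficients mod 2:
x^0: 1 + 1 = 0 (mod 2)
x^1: 1 + 1 = 0 (mod 2)
x^2: 1 + 0 = 1 (mod 2)
Result: x^2

f + g = x^2


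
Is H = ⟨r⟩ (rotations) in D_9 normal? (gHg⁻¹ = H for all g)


H = ⟨r⟩ (rotations) in D_9
The rotation subgroup ⟨r⟩ has index 2 in D_9, so it is normal

Yes, normal subgroup


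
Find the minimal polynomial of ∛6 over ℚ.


∛6 satisfies x³ - 6 = 0, irreducible over ℚ (no rational root; 6 is not a perfect cube)

Minimal polynomial: x³ - 6


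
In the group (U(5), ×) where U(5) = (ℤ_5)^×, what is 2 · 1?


Operation: multiplication mod 5
2 · 1 = (a × b) mod 5 with a = 2, b = 1

2 · 1 = 2


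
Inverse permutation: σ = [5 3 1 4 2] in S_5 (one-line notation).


To find σ⁻¹, swap domain and range:
σ(1) = 5 → σ⁻¹(5) = 1
σ(2) = 3 → σ⁻¹(3) = 2
σ(3) = 1 → σ⁻¹(1) = 3
σ(4) = 4 → σ⁻¹(4) = 4
σ(5) = 2 → σ⁻¹(2) = 5

σ⁻¹ = [3 5 2 4 1]


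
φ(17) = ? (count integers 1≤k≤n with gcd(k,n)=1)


φ(n) = count of k ∈ {1,...,n} with gcd(k,n)=1
Coprimes to 17: {1, 2, 3, 4, 5, 6, 7, 8, 9, 10, 11, 12, 13, 14, 15, 16}
Count: 16

φ(17) = 16


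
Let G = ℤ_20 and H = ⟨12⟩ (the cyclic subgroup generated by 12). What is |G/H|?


|⟨12⟩| = n / gcd(12, 20) = 20 / 4 = 5
H is normal (ℤ_20 is abelian).
|G/H| = |G| / |H| = 20 / 5 = 4

|G/H| = 4


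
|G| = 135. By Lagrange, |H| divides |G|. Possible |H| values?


Lagrange's theorem: |H| divides |G|
|G| = 135
Divisors of 135: 1, 3, 5, 9, 15, 27, 45, 135

Possible subgroup orders: {1, 3, 5, 9, 15, 27, 45, 135}


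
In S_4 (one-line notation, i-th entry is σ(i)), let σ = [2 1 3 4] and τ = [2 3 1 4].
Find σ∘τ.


σ∘τ: apply τ first, then σ
1 →τ 2 →σ 1
2 →τ 3 →σ 3
3 →τ 1 →σ 2
4 →τ 4 →σ 4

σ∘τ = [1 3 2 4]


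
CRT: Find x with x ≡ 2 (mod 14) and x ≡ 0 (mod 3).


m₁ = 14, m₂ = 3, gcd = 1, so CRT applies. M = m₁·m₂ = 42
Let M₁ = M/m₁ = 3, M₂ = M/m₂ = 14
Find y₁ ≡ M₁⁻¹ (mod m₁): 3⁻¹ ≡ 5 (mod 14)
Find y₂ ≡ M₂⁻¹ (mod m₂): 14⁻¹ ≡ 2 (mod 3)
x = a₁·M₁·y₁ + a₂·M₂·y₂ = 2·3·5 + 0·14·2 = 30
Reduce mod 42: x ≡ 30
Check: 30 mod 14 = 2 ✓, 30 mod 3 = 0 ✓

x ≡ 30 (mod 42)


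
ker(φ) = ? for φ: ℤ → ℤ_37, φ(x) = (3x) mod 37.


Kernel = preimage of identity
ker(φ) = {x ∈ ℤ : 3x ≡ 0 (mod 37)}. gcd(3,37) = 1, so 3x ≡ 0 (mod 37) ⟺ x ≡ 0 (mod 37/1 = 37). Hence ker(φ) = 37ℤ

ker(φ) = 37ℤ


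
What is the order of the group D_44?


|D_n| = 2n (n rotations and n reflections)
|D_44| = 2×44 = 88

|D_44| = 88


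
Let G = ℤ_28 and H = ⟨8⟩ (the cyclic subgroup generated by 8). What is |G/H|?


|⟨8⟩| = n / gcd(8, 28) = 28 / 4 = 7
H is normal (ℤ_28 is abelian).
|G/H| = |G| / |H| = 28 / 7 = 4

|G/H| = 4


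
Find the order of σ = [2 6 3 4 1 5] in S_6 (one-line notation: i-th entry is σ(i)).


Cycle decomposition: (1 2 6 5)
Cycle lengths: 4
Order = lcm(4) = 4

ord(σ) = 4


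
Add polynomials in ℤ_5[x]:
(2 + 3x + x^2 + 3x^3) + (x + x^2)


Add coefficients mod 5:
x^0: 2 + 0 = 2 (mod 5)
x^1: 3 + 1 = 4 (mod 5)
x^2: 1 + 1 = 2 (mod 5)
x^3: 3 + 0 = 3 (mod 5)
Result: 2 + 4x + 2x^2 + 3x^3

f + g = 2 + 4x + 2x^2 + 3x^3


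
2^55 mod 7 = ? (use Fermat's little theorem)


Fermat's little theorem: if p is prime and gcd(a,p)=1, then a^(p-1) ≡ 1 (mod p)
p = 7 is prime, gcd(2,7) = 1
Reduce exponent: 55 mod 6 = 1
So 2^55 ≡ 2^1 (mod 7)
2^1 mod 7 = 2

2^55 ≡ 2 (mod 7)


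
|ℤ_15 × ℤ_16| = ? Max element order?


|ℤ_15 × ℤ_16| = 15 × 16 = 240
Max element order = lcm(15,16) = 240
Cyclic? Yes (gcd=1)

|ℤ_15×ℤ_16| = 240, max element order = 240


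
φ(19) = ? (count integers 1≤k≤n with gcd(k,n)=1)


φ(n) = count of k ∈ {1,...,n} with gcd(k,n)=1
Coprimes to 19: {1, 2, 3, 4, 5, 6, 7, 8, 9, 10, 11, 12, 13, 14, 15, 16, 17, 18}
Count: 18

φ(19) = 18


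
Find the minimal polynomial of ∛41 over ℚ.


∛41 satisfies x³ - 41 = 0, irreducible over ℚ (no rational root; 41 is not a perfect cube)

Minimal polynomial: x³ - 41


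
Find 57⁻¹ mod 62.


Use the extended Euclidean algorithm to write 1 = 57·s + 62·t; then s mod 62 is the inverse.
Euclidean algorithm:
  57 = 0·62 + 57
  62 = 1·57 + 5
  57 = 11·5 + 2
  5 = 2·2 + 1
  2 = 2·1 + 0
gcd(57,62) = 1
Back-substitution gives: 57·(-25) + 62·(23) = 1
So 57⁻¹ ≡ -25 ≡ 37 (mod 62)
Check: 57 × 37 = 2109 ≡ 1 (mod 62) ✓

57⁻¹ ≡ 37 (mod 62)


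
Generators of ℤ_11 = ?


g generates ℤ_n iff gcd(g,n) = 1
Checking each g ∈ {1,...,10}:
gcd(1,11) = 1
gcd(2,11) = 1
gcd(3,11) = 1
gcd(4,11) = 1
gcd(5,11) = 1
gcd(6,11) = 1
gcd(7,11) = 1
gcd(8,11) = 1
gcd(9,11) = 1
gcd(10,11) = 1
Generators: {1, 2, 3, 4, 5, 6, 7, 8, 9, 10}
Number of generators = φ(11) = 10

Generators of ℤ_11 = {1, 2, 3, 4, 5, 6, 7, 8, 9, 10}


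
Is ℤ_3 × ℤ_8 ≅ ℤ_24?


Comparing ℤ_3 × ℤ_8 and ℤ_24:
gcd(3,8) = 1, so ℤ_3 × ℤ_8 ≅ ℤ_24 (CRT)

Yes, ℤ_3 × ℤ_8 ≅ ℤ_24


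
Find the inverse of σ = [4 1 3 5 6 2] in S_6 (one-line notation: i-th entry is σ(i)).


To find σ⁻¹, swap domain and range:
σ(1) = 4 → σ⁻¹(4) = 1
σ(2) = 1 → σ⁻¹(1) = 2
σ(3) = 3 → σ⁻¹(3) = 3
σ(4) = 5 → σ⁻¹(5) = 4
σ(5) = 6 → σ⁻¹(6) = 5
σ(6) = 2 → σ⁻¹(2) = 6

σ⁻¹ = [2 6 3 1 4 5]


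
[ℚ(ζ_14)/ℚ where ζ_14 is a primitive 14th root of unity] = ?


[ℚ(ζ_n):ℚ] = deg Φ_n(x) = φ(n). Here φ(14) = 6

[ℚ(ζ_14)/ℚ where ζ_14 is a primitive 14th root of unity] = 6


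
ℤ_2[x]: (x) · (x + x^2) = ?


Expand and collect like terms; reduce coefficients mod 2:
x^0: 0·0 = 0 ≡ 0 (mod 2)
x^1: 0·1 + 1·0 = 0 ≡ 0 (mod 2)
x^2: 0·1 + 1·1 = 1 ≡ 1 (mod 2)
x^3: 1·1 = 1 ≡ 1 (mod 2)
Result: x^2 + x^3

f · g = x^2 + x^3


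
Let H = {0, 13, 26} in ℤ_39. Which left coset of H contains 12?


12 + H = {12 + h (mod 39) : h ∈ H}
12+0=12, 12+13=25, 12+26=38

12 + H = {12, 25, 38}


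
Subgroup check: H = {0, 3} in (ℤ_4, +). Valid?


Subgroup test for H = {0, 3} in (ℤ_4, +):
(1) 0 ∈ H? Yes
(2) Closure: for all a,b ∈ H, (a+b) mod 4 ∈ H? No  [counterexample: 3 + 3 = 2 ∉ H]
(3) Inverses: for all a ∈ H, -a mod 4 ∈ H? No

No, H is not a subgroup of ℤ_4


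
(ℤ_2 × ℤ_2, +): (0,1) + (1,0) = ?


Operation: componentwise addition mod (2, 2)
(0,1) + (1,0) = ((a₁+b₁) mod 2, (a₂+b₂) mod 2) with a = (0,1), b = (1,0)

(0,1) + (1,0) = (1,1)


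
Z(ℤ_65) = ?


Z(G) = {g ∈ G | gx = xg for all x ∈ G}
ℤ_65 is abelian, so Z(G) = G

Z(ℤ_65) = ℤ_65


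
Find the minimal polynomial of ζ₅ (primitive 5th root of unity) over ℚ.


ζ₅ is a root of Φ₅(x) = x⁴ + x³ + x² + x + 1, irreducible over ℚ

Minimal polynomial: x⁴ + x³ + x² + x + 1


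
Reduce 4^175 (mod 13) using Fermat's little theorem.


Fermat's little theorem: if p is prime and gcd(a,p)=1, then a^(p-1) ≡ 1 (mod p)
p = 13 is prime, gcd(4,13) = 1
Reduce exponent: 175 mod 12 = 7
So 4^175 ≡ 4^7 (mod 13)
4^7 mod 13 = 4

4^175 ≡ 4 (mod 13)


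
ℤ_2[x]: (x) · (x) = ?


Expand and collect like terms; reduce coefficients mod 2:
x^0: 0·0 = 0 ≡ 0 (mod 2)
x^1: 0·1 + 1·0 = 0 ≡ 0 (mod 2)
x^2: 1·1 = 1 ≡ 1 (mod 2)
Result: x^2

f · g = x^2


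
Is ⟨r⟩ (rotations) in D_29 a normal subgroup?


H = ⟨r⟩ (rotations) in D_29
The rotation subgroup ⟨r⟩ has index 2 in D_29, so it is normal

Yes, normal subgroup


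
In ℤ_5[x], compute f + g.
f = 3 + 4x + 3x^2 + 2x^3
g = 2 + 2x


Add coefficients mod 5:
x^0: 3 + 2 = 0 (mod 5)
x^1: 4 + 2 = 1 (mod 5)
x^2: 3 + 0 = 3 (mod 5)
x^3: 2 + 0 = 2 (mod 5)
Result: x + 3x^2 + 2x^3

f + g = x + 3x^2 + 2x^3


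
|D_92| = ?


|D_n| = 2n (n rotations and n reflections)
|D_92| = 2×92 = 184

|D_92| = 184


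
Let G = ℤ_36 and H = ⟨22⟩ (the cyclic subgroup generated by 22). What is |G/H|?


|⟨22⟩| = n / gcd(22, 36) = 36 / 2 = 18
H is normal (ℤ_36 is abelian).
|G/H| = |G| / |H| = 36 / 18 = 2

|G/H| = 2


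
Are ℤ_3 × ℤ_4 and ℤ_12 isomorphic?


Comparing ℤ_3 × ℤ_4 and ℤ_12:
gcd(3,4) = 1, so ℤ_3 × ℤ_4 ≅ ℤ_12 (CRT)

Yes, ℤ_3 × ℤ_4 ≅ ℤ_12


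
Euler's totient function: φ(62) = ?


Factor n: 62 = 2 × 31
φ(n) = n · ∏(1 - 1/p) over distinct primes p | n
φ(62) = 62 · (1 - 1/2) · (1 - 1/31) = 30

φ(62) = 30


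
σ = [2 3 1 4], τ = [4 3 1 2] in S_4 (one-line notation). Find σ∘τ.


σ∘τ: apply τ first, then σ
1 →τ 4 →σ 4
2 →τ 3 →σ 1
3 →τ 1 →σ 2
4 →τ 2 →σ 3

σ∘τ = [4 1 2 3]


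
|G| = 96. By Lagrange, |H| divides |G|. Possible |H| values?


Lagrange's theorem: |H| divides |G|
|G| = 96
Divisors of 96: 1, 2, 3, 4, 6, 8, 12, 16, 24, 32, 48, 96

Possible subgroup orders: {1, 2, 3, 4, 6, 8, 12, 16, 24, 32, 48, 96}


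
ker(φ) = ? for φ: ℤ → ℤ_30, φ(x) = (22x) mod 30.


Kernel = preimage of identity
ker(φ) = {x ∈ ℤ : 22x ≡ 0 (mod 30)}. gcd(22,30) = 2, so 22x ≡ 0 (mod 30) ⟺ x ≡ 0 (mod 30/2 = 15). Hence ker(φ) = 15ℤ

ker(φ) = 15ℤ


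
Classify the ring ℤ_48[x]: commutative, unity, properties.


ℤ_48 has zero divisors (2·24 ≡ 0), and these lift to constant zero divisors in ℤ_48[x]; so not an integral domain
Commutative: Yes
Integral domain: No
Has unity: Yes

ℤ_48[x]: Commutative=Yes, Unity=Yes
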